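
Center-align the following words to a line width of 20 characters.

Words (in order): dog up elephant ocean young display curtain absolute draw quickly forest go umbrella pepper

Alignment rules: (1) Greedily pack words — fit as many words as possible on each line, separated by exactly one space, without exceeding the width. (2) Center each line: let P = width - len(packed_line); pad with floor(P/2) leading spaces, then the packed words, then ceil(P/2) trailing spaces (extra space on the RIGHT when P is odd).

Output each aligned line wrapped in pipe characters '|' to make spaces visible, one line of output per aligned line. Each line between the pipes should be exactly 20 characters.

Line 1: ['dog', 'up', 'elephant'] (min_width=15, slack=5)
Line 2: ['ocean', 'young', 'display'] (min_width=19, slack=1)
Line 3: ['curtain', 'absolute'] (min_width=16, slack=4)
Line 4: ['draw', 'quickly', 'forest'] (min_width=19, slack=1)
Line 5: ['go', 'umbrella', 'pepper'] (min_width=18, slack=2)

Answer: |  dog up elephant   |
|ocean young display |
|  curtain absolute  |
|draw quickly forest |
| go umbrella pepper |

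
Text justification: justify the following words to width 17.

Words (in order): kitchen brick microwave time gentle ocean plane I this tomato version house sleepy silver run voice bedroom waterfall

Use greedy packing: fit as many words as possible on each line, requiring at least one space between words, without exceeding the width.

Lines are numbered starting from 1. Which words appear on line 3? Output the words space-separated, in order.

Line 1: ['kitchen', 'brick'] (min_width=13, slack=4)
Line 2: ['microwave', 'time'] (min_width=14, slack=3)
Line 3: ['gentle', 'ocean'] (min_width=12, slack=5)
Line 4: ['plane', 'I', 'this'] (min_width=12, slack=5)
Line 5: ['tomato', 'version'] (min_width=14, slack=3)
Line 6: ['house', 'sleepy'] (min_width=12, slack=5)
Line 7: ['silver', 'run', 'voice'] (min_width=16, slack=1)
Line 8: ['bedroom', 'waterfall'] (min_width=17, slack=0)

Answer: gentle ocean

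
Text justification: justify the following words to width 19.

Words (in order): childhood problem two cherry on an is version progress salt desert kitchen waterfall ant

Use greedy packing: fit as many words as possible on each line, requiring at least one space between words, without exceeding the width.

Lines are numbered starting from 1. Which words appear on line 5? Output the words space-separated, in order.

Answer: waterfall ant

Derivation:
Line 1: ['childhood', 'problem'] (min_width=17, slack=2)
Line 2: ['two', 'cherry', 'on', 'an', 'is'] (min_width=19, slack=0)
Line 3: ['version', 'progress'] (min_width=16, slack=3)
Line 4: ['salt', 'desert', 'kitchen'] (min_width=19, slack=0)
Line 5: ['waterfall', 'ant'] (min_width=13, slack=6)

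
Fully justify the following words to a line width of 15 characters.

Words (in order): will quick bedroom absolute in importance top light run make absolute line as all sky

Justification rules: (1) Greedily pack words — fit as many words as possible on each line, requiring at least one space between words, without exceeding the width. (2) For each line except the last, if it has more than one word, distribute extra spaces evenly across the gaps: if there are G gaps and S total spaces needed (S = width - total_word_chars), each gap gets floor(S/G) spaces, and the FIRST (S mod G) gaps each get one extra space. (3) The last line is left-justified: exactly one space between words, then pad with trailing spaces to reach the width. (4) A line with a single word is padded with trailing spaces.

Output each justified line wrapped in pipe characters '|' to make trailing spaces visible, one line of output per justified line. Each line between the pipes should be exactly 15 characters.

Answer: |will      quick|
|bedroom        |
|absolute     in|
|importance  top|
|light  run make|
|absolute   line|
|as all sky     |

Derivation:
Line 1: ['will', 'quick'] (min_width=10, slack=5)
Line 2: ['bedroom'] (min_width=7, slack=8)
Line 3: ['absolute', 'in'] (min_width=11, slack=4)
Line 4: ['importance', 'top'] (min_width=14, slack=1)
Line 5: ['light', 'run', 'make'] (min_width=14, slack=1)
Line 6: ['absolute', 'line'] (min_width=13, slack=2)
Line 7: ['as', 'all', 'sky'] (min_width=10, slack=5)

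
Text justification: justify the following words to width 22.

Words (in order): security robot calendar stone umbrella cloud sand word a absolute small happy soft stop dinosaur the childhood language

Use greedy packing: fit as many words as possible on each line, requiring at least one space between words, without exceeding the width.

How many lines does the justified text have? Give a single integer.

Answer: 7

Derivation:
Line 1: ['security', 'robot'] (min_width=14, slack=8)
Line 2: ['calendar', 'stone'] (min_width=14, slack=8)
Line 3: ['umbrella', 'cloud', 'sand'] (min_width=19, slack=3)
Line 4: ['word', 'a', 'absolute', 'small'] (min_width=21, slack=1)
Line 5: ['happy', 'soft', 'stop'] (min_width=15, slack=7)
Line 6: ['dinosaur', 'the', 'childhood'] (min_width=22, slack=0)
Line 7: ['language'] (min_width=8, slack=14)
Total lines: 7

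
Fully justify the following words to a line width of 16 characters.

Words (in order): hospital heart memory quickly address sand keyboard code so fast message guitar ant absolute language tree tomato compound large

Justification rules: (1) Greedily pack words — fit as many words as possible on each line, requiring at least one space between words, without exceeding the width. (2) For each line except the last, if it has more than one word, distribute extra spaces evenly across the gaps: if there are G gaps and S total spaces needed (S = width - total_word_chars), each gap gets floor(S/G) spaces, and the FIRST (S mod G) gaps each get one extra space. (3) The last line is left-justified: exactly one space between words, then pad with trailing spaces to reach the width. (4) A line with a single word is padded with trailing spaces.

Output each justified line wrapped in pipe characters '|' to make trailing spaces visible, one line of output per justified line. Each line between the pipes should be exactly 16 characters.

Answer: |hospital   heart|
|memory   quickly|
|address     sand|
|keyboard code so|
|fast     message|
|guitar       ant|
|absolute        |
|language    tree|
|tomato  compound|
|large           |

Derivation:
Line 1: ['hospital', 'heart'] (min_width=14, slack=2)
Line 2: ['memory', 'quickly'] (min_width=14, slack=2)
Line 3: ['address', 'sand'] (min_width=12, slack=4)
Line 4: ['keyboard', 'code', 'so'] (min_width=16, slack=0)
Line 5: ['fast', 'message'] (min_width=12, slack=4)
Line 6: ['guitar', 'ant'] (min_width=10, slack=6)
Line 7: ['absolute'] (min_width=8, slack=8)
Line 8: ['language', 'tree'] (min_width=13, slack=3)
Line 9: ['tomato', 'compound'] (min_width=15, slack=1)
Line 10: ['large'] (min_width=5, slack=11)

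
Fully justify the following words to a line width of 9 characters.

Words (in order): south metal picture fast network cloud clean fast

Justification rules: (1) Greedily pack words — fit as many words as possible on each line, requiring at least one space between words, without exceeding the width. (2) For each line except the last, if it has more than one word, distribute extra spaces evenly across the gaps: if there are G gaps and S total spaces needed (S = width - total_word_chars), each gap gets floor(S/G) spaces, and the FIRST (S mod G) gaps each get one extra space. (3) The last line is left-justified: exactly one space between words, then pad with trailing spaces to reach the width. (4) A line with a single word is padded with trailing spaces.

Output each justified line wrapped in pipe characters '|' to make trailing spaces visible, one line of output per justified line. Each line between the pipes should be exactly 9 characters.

Line 1: ['south'] (min_width=5, slack=4)
Line 2: ['metal'] (min_width=5, slack=4)
Line 3: ['picture'] (min_width=7, slack=2)
Line 4: ['fast'] (min_width=4, slack=5)
Line 5: ['network'] (min_width=7, slack=2)
Line 6: ['cloud'] (min_width=5, slack=4)
Line 7: ['clean'] (min_width=5, slack=4)
Line 8: ['fast'] (min_width=4, slack=5)

Answer: |south    |
|metal    |
|picture  |
|fast     |
|network  |
|cloud    |
|clean    |
|fast     |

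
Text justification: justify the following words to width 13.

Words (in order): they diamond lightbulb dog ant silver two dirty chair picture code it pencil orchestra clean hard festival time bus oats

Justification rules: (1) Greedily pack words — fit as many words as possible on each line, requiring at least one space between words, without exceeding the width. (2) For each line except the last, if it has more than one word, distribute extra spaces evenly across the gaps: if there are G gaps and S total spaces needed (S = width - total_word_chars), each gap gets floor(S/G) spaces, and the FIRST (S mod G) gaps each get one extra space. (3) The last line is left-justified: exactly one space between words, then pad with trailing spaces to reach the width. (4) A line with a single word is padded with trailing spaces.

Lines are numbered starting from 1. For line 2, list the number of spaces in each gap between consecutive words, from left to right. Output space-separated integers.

Answer: 1

Derivation:
Line 1: ['they', 'diamond'] (min_width=12, slack=1)
Line 2: ['lightbulb', 'dog'] (min_width=13, slack=0)
Line 3: ['ant', 'silver'] (min_width=10, slack=3)
Line 4: ['two', 'dirty'] (min_width=9, slack=4)
Line 5: ['chair', 'picture'] (min_width=13, slack=0)
Line 6: ['code', 'it'] (min_width=7, slack=6)
Line 7: ['pencil'] (min_width=6, slack=7)
Line 8: ['orchestra'] (min_width=9, slack=4)
Line 9: ['clean', 'hard'] (min_width=10, slack=3)
Line 10: ['festival', 'time'] (min_width=13, slack=0)
Line 11: ['bus', 'oats'] (min_width=8, slack=5)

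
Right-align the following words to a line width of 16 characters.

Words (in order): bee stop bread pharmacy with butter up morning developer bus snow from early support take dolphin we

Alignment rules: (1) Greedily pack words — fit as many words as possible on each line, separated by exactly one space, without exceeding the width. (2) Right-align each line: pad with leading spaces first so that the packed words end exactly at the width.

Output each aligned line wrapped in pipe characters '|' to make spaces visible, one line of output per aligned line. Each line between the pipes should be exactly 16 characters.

Line 1: ['bee', 'stop', 'bread'] (min_width=14, slack=2)
Line 2: ['pharmacy', 'with'] (min_width=13, slack=3)
Line 3: ['butter', 'up'] (min_width=9, slack=7)
Line 4: ['morning'] (min_width=7, slack=9)
Line 5: ['developer', 'bus'] (min_width=13, slack=3)
Line 6: ['snow', 'from', 'early'] (min_width=15, slack=1)
Line 7: ['support', 'take'] (min_width=12, slack=4)
Line 8: ['dolphin', 'we'] (min_width=10, slack=6)

Answer: |  bee stop bread|
|   pharmacy with|
|       butter up|
|         morning|
|   developer bus|
| snow from early|
|    support take|
|      dolphin we|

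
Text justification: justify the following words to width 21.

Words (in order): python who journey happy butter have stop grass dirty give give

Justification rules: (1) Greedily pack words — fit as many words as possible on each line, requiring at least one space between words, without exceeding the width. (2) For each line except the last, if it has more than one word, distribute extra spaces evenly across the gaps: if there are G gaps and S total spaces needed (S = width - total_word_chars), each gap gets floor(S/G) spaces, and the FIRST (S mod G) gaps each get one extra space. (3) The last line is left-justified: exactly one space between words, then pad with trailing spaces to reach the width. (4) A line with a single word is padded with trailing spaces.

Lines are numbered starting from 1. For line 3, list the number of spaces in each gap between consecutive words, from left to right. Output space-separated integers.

Answer: 1 1 1

Derivation:
Line 1: ['python', 'who', 'journey'] (min_width=18, slack=3)
Line 2: ['happy', 'butter', 'have'] (min_width=17, slack=4)
Line 3: ['stop', 'grass', 'dirty', 'give'] (min_width=21, slack=0)
Line 4: ['give'] (min_width=4, slack=17)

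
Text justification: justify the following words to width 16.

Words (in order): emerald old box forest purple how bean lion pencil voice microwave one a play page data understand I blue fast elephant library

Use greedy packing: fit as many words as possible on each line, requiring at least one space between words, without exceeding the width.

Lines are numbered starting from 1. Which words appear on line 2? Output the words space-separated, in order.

Line 1: ['emerald', 'old', 'box'] (min_width=15, slack=1)
Line 2: ['forest', 'purple'] (min_width=13, slack=3)
Line 3: ['how', 'bean', 'lion'] (min_width=13, slack=3)
Line 4: ['pencil', 'voice'] (min_width=12, slack=4)
Line 5: ['microwave', 'one', 'a'] (min_width=15, slack=1)
Line 6: ['play', 'page', 'data'] (min_width=14, slack=2)
Line 7: ['understand', 'I'] (min_width=12, slack=4)
Line 8: ['blue', 'fast'] (min_width=9, slack=7)
Line 9: ['elephant', 'library'] (min_width=16, slack=0)

Answer: forest purple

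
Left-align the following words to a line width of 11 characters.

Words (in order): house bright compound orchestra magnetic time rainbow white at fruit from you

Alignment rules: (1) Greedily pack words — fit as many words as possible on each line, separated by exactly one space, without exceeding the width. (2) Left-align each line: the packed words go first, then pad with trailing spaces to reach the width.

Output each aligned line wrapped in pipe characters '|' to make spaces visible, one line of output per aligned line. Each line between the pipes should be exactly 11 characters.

Answer: |house      |
|bright     |
|compound   |
|orchestra  |
|magnetic   |
|time       |
|rainbow    |
|white at   |
|fruit from |
|you        |

Derivation:
Line 1: ['house'] (min_width=5, slack=6)
Line 2: ['bright'] (min_width=6, slack=5)
Line 3: ['compound'] (min_width=8, slack=3)
Line 4: ['orchestra'] (min_width=9, slack=2)
Line 5: ['magnetic'] (min_width=8, slack=3)
Line 6: ['time'] (min_width=4, slack=7)
Line 7: ['rainbow'] (min_width=7, slack=4)
Line 8: ['white', 'at'] (min_width=8, slack=3)
Line 9: ['fruit', 'from'] (min_width=10, slack=1)
Line 10: ['you'] (min_width=3, slack=8)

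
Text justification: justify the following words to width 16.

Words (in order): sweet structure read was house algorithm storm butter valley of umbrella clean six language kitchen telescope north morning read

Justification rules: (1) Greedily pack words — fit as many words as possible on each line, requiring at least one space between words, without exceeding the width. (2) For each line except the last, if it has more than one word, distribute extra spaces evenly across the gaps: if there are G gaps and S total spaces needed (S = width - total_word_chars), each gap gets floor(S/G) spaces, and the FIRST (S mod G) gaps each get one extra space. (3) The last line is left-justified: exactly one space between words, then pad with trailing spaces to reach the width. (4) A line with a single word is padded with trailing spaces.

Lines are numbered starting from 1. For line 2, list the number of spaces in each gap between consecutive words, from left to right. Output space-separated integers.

Line 1: ['sweet', 'structure'] (min_width=15, slack=1)
Line 2: ['read', 'was', 'house'] (min_width=14, slack=2)
Line 3: ['algorithm', 'storm'] (min_width=15, slack=1)
Line 4: ['butter', 'valley', 'of'] (min_width=16, slack=0)
Line 5: ['umbrella', 'clean'] (min_width=14, slack=2)
Line 6: ['six', 'language'] (min_width=12, slack=4)
Line 7: ['kitchen'] (min_width=7, slack=9)
Line 8: ['telescope', 'north'] (min_width=15, slack=1)
Line 9: ['morning', 'read'] (min_width=12, slack=4)

Answer: 2 2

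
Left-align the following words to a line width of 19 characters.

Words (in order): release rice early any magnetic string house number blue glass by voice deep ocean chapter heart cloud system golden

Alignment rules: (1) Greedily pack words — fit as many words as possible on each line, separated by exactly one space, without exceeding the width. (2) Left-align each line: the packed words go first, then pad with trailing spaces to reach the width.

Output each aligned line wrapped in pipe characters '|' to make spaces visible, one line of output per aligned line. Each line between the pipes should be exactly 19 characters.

Answer: |release rice early |
|any magnetic string|
|house number blue  |
|glass by voice deep|
|ocean chapter heart|
|cloud system golden|

Derivation:
Line 1: ['release', 'rice', 'early'] (min_width=18, slack=1)
Line 2: ['any', 'magnetic', 'string'] (min_width=19, slack=0)
Line 3: ['house', 'number', 'blue'] (min_width=17, slack=2)
Line 4: ['glass', 'by', 'voice', 'deep'] (min_width=19, slack=0)
Line 5: ['ocean', 'chapter', 'heart'] (min_width=19, slack=0)
Line 6: ['cloud', 'system', 'golden'] (min_width=19, slack=0)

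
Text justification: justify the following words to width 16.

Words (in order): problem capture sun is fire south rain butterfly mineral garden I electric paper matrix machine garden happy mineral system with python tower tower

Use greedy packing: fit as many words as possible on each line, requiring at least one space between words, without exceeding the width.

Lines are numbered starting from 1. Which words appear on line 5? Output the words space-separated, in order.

Answer: mineral garden I

Derivation:
Line 1: ['problem', 'capture'] (min_width=15, slack=1)
Line 2: ['sun', 'is', 'fire'] (min_width=11, slack=5)
Line 3: ['south', 'rain'] (min_width=10, slack=6)
Line 4: ['butterfly'] (min_width=9, slack=7)
Line 5: ['mineral', 'garden', 'I'] (min_width=16, slack=0)
Line 6: ['electric', 'paper'] (min_width=14, slack=2)
Line 7: ['matrix', 'machine'] (min_width=14, slack=2)
Line 8: ['garden', 'happy'] (min_width=12, slack=4)
Line 9: ['mineral', 'system'] (min_width=14, slack=2)
Line 10: ['with', 'python'] (min_width=11, slack=5)
Line 11: ['tower', 'tower'] (min_width=11, slack=5)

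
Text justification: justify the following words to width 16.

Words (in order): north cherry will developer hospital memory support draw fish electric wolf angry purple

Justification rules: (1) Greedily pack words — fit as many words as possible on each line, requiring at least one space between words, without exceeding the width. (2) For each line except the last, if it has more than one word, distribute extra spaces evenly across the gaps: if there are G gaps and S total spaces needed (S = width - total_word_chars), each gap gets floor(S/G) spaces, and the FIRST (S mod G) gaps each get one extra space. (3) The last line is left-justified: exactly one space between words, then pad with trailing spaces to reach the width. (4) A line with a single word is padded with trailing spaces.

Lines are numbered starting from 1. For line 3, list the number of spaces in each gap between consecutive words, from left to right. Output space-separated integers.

Line 1: ['north', 'cherry'] (min_width=12, slack=4)
Line 2: ['will', 'developer'] (min_width=14, slack=2)
Line 3: ['hospital', 'memory'] (min_width=15, slack=1)
Line 4: ['support', 'draw'] (min_width=12, slack=4)
Line 5: ['fish', 'electric'] (min_width=13, slack=3)
Line 6: ['wolf', 'angry'] (min_width=10, slack=6)
Line 7: ['purple'] (min_width=6, slack=10)

Answer: 2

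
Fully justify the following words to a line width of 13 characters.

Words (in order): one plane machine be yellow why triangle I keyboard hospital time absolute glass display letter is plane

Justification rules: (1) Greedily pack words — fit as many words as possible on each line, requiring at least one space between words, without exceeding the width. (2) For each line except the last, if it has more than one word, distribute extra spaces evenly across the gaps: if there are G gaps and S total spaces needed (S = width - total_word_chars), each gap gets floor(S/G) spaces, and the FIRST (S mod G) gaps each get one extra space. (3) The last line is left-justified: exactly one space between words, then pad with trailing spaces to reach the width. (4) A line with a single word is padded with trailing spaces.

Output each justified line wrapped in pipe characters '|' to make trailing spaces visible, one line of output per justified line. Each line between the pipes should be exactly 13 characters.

Answer: |one     plane|
|machine    be|
|yellow    why|
|triangle    I|
|keyboard     |
|hospital time|
|absolute     |
|glass display|
|letter     is|
|plane        |

Derivation:
Line 1: ['one', 'plane'] (min_width=9, slack=4)
Line 2: ['machine', 'be'] (min_width=10, slack=3)
Line 3: ['yellow', 'why'] (min_width=10, slack=3)
Line 4: ['triangle', 'I'] (min_width=10, slack=3)
Line 5: ['keyboard'] (min_width=8, slack=5)
Line 6: ['hospital', 'time'] (min_width=13, slack=0)
Line 7: ['absolute'] (min_width=8, slack=5)
Line 8: ['glass', 'display'] (min_width=13, slack=0)
Line 9: ['letter', 'is'] (min_width=9, slack=4)
Line 10: ['plane'] (min_width=5, slack=8)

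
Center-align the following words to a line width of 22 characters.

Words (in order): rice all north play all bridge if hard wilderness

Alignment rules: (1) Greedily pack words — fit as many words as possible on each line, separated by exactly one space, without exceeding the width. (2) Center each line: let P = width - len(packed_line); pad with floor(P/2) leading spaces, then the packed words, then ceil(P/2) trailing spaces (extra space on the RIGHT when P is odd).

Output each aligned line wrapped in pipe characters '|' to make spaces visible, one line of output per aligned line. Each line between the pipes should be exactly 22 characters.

Line 1: ['rice', 'all', 'north', 'play'] (min_width=19, slack=3)
Line 2: ['all', 'bridge', 'if', 'hard'] (min_width=18, slack=4)
Line 3: ['wilderness'] (min_width=10, slack=12)

Answer: | rice all north play  |
|  all bridge if hard  |
|      wilderness      |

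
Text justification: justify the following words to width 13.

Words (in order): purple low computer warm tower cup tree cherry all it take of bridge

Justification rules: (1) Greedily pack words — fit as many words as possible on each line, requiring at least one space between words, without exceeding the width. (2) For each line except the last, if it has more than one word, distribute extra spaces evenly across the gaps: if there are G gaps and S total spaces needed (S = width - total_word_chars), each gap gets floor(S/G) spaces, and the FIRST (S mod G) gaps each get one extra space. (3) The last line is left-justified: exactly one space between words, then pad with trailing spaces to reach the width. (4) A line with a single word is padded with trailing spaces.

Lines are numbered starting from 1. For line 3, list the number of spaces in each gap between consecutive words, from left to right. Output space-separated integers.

Line 1: ['purple', 'low'] (min_width=10, slack=3)
Line 2: ['computer', 'warm'] (min_width=13, slack=0)
Line 3: ['tower', 'cup'] (min_width=9, slack=4)
Line 4: ['tree', 'cherry'] (min_width=11, slack=2)
Line 5: ['all', 'it', 'take'] (min_width=11, slack=2)
Line 6: ['of', 'bridge'] (min_width=9, slack=4)

Answer: 5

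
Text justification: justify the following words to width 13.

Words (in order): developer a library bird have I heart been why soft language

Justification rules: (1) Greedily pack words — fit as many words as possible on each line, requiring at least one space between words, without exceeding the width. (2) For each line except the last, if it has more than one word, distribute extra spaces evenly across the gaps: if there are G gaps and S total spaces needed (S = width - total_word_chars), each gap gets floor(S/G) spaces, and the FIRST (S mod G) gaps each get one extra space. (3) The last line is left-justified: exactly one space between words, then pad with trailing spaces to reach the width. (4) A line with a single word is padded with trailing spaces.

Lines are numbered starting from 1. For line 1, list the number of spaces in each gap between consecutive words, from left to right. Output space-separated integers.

Answer: 3

Derivation:
Line 1: ['developer', 'a'] (min_width=11, slack=2)
Line 2: ['library', 'bird'] (min_width=12, slack=1)
Line 3: ['have', 'I', 'heart'] (min_width=12, slack=1)
Line 4: ['been', 'why', 'soft'] (min_width=13, slack=0)
Line 5: ['language'] (min_width=8, slack=5)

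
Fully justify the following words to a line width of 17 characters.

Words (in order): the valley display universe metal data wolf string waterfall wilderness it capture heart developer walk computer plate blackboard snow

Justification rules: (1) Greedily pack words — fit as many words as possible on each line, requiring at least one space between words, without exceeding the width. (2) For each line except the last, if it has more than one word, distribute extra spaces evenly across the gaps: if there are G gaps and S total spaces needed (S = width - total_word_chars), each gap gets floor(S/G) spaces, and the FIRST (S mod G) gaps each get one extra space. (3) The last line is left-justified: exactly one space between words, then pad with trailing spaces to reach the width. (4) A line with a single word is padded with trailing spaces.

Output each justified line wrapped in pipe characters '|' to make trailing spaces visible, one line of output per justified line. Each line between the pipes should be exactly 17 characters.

Line 1: ['the', 'valley'] (min_width=10, slack=7)
Line 2: ['display', 'universe'] (min_width=16, slack=1)
Line 3: ['metal', 'data', 'wolf'] (min_width=15, slack=2)
Line 4: ['string', 'waterfall'] (min_width=16, slack=1)
Line 5: ['wilderness', 'it'] (min_width=13, slack=4)
Line 6: ['capture', 'heart'] (min_width=13, slack=4)
Line 7: ['developer', 'walk'] (min_width=14, slack=3)
Line 8: ['computer', 'plate'] (min_width=14, slack=3)
Line 9: ['blackboard', 'snow'] (min_width=15, slack=2)

Answer: |the        valley|
|display  universe|
|metal  data  wolf|
|string  waterfall|
|wilderness     it|
|capture     heart|
|developer    walk|
|computer    plate|
|blackboard snow  |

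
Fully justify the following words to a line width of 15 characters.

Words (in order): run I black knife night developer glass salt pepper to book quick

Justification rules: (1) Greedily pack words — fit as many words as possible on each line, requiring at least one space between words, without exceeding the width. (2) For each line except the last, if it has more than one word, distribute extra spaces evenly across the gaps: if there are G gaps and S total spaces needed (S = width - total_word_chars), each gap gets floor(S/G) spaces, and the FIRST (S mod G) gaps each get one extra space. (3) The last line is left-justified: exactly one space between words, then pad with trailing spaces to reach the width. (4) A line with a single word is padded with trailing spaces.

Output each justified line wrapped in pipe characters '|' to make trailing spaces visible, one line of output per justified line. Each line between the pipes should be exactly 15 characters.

Answer: |run   I   black|
|knife     night|
|developer glass|
|salt  pepper to|
|book quick     |

Derivation:
Line 1: ['run', 'I', 'black'] (min_width=11, slack=4)
Line 2: ['knife', 'night'] (min_width=11, slack=4)
Line 3: ['developer', 'glass'] (min_width=15, slack=0)
Line 4: ['salt', 'pepper', 'to'] (min_width=14, slack=1)
Line 5: ['book', 'quick'] (min_width=10, slack=5)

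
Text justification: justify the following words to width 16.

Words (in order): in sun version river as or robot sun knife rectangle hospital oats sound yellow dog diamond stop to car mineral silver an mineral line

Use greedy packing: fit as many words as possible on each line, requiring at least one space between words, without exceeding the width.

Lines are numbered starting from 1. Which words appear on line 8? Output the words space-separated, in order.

Answer: car mineral

Derivation:
Line 1: ['in', 'sun', 'version'] (min_width=14, slack=2)
Line 2: ['river', 'as', 'or'] (min_width=11, slack=5)
Line 3: ['robot', 'sun', 'knife'] (min_width=15, slack=1)
Line 4: ['rectangle'] (min_width=9, slack=7)
Line 5: ['hospital', 'oats'] (min_width=13, slack=3)
Line 6: ['sound', 'yellow', 'dog'] (min_width=16, slack=0)
Line 7: ['diamond', 'stop', 'to'] (min_width=15, slack=1)
Line 8: ['car', 'mineral'] (min_width=11, slack=5)
Line 9: ['silver', 'an'] (min_width=9, slack=7)
Line 10: ['mineral', 'line'] (min_width=12, slack=4)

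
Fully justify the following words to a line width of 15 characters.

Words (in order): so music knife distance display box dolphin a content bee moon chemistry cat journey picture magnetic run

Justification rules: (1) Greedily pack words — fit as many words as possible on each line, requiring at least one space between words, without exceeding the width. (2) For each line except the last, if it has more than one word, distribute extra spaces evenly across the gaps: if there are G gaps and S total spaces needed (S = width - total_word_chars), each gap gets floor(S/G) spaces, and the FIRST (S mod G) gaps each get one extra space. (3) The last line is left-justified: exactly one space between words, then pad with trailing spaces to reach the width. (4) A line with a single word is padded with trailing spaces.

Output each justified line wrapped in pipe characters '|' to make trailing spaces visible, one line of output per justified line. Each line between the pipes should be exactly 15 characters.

Line 1: ['so', 'music', 'knife'] (min_width=14, slack=1)
Line 2: ['distance'] (min_width=8, slack=7)
Line 3: ['display', 'box'] (min_width=11, slack=4)
Line 4: ['dolphin', 'a'] (min_width=9, slack=6)
Line 5: ['content', 'bee'] (min_width=11, slack=4)
Line 6: ['moon', 'chemistry'] (min_width=14, slack=1)
Line 7: ['cat', 'journey'] (min_width=11, slack=4)
Line 8: ['picture'] (min_width=7, slack=8)
Line 9: ['magnetic', 'run'] (min_width=12, slack=3)

Answer: |so  music knife|
|distance       |
|display     box|
|dolphin       a|
|content     bee|
|moon  chemistry|
|cat     journey|
|picture        |
|magnetic run   |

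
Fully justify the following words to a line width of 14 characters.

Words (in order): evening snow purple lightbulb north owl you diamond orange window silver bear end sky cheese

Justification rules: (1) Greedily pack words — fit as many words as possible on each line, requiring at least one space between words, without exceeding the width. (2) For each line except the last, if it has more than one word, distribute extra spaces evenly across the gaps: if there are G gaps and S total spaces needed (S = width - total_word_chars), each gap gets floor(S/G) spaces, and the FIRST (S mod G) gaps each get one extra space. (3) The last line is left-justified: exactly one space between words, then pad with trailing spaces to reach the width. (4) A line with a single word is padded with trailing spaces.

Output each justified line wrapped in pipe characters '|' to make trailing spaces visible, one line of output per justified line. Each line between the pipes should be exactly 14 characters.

Answer: |evening   snow|
|purple        |
|lightbulb     |
|north  owl you|
|diamond orange|
|window  silver|
|bear  end  sky|
|cheese        |

Derivation:
Line 1: ['evening', 'snow'] (min_width=12, slack=2)
Line 2: ['purple'] (min_width=6, slack=8)
Line 3: ['lightbulb'] (min_width=9, slack=5)
Line 4: ['north', 'owl', 'you'] (min_width=13, slack=1)
Line 5: ['diamond', 'orange'] (min_width=14, slack=0)
Line 6: ['window', 'silver'] (min_width=13, slack=1)
Line 7: ['bear', 'end', 'sky'] (min_width=12, slack=2)
Line 8: ['cheese'] (min_width=6, slack=8)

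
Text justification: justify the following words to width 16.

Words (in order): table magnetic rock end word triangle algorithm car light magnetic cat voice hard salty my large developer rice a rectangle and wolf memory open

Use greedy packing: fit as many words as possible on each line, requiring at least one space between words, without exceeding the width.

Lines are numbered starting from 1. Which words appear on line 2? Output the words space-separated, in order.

Answer: rock end word

Derivation:
Line 1: ['table', 'magnetic'] (min_width=14, slack=2)
Line 2: ['rock', 'end', 'word'] (min_width=13, slack=3)
Line 3: ['triangle'] (min_width=8, slack=8)
Line 4: ['algorithm', 'car'] (min_width=13, slack=3)
Line 5: ['light', 'magnetic'] (min_width=14, slack=2)
Line 6: ['cat', 'voice', 'hard'] (min_width=14, slack=2)
Line 7: ['salty', 'my', 'large'] (min_width=14, slack=2)
Line 8: ['developer', 'rice', 'a'] (min_width=16, slack=0)
Line 9: ['rectangle', 'and'] (min_width=13, slack=3)
Line 10: ['wolf', 'memory', 'open'] (min_width=16, slack=0)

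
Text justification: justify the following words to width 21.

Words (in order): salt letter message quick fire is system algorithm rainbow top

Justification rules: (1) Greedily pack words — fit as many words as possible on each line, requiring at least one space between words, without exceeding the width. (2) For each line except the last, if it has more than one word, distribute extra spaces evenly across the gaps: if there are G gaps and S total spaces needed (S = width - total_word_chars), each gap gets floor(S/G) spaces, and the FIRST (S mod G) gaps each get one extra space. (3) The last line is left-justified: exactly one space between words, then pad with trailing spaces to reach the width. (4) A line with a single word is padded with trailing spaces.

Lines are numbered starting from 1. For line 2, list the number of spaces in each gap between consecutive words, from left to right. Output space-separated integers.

Line 1: ['salt', 'letter', 'message'] (min_width=19, slack=2)
Line 2: ['quick', 'fire', 'is', 'system'] (min_width=20, slack=1)
Line 3: ['algorithm', 'rainbow', 'top'] (min_width=21, slack=0)

Answer: 2 1 1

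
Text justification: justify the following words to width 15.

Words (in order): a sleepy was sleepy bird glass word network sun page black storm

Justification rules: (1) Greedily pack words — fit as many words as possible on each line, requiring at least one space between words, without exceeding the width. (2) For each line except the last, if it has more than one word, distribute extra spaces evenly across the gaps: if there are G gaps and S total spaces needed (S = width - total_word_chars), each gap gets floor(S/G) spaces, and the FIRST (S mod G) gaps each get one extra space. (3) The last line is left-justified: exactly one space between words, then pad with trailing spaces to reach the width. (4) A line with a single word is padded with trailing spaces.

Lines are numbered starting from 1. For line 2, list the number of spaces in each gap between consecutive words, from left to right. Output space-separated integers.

Answer: 5

Derivation:
Line 1: ['a', 'sleepy', 'was'] (min_width=12, slack=3)
Line 2: ['sleepy', 'bird'] (min_width=11, slack=4)
Line 3: ['glass', 'word'] (min_width=10, slack=5)
Line 4: ['network', 'sun'] (min_width=11, slack=4)
Line 5: ['page', 'black'] (min_width=10, slack=5)
Line 6: ['storm'] (min_width=5, slack=10)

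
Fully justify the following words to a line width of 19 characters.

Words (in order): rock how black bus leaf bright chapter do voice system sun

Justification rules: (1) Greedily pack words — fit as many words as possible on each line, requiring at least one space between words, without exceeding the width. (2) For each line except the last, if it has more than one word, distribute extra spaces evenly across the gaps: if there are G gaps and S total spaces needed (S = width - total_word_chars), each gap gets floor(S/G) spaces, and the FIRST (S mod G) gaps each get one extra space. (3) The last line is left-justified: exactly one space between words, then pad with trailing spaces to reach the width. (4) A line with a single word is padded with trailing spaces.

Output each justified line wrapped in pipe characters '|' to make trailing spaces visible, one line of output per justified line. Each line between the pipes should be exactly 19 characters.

Line 1: ['rock', 'how', 'black', 'bus'] (min_width=18, slack=1)
Line 2: ['leaf', 'bright', 'chapter'] (min_width=19, slack=0)
Line 3: ['do', 'voice', 'system', 'sun'] (min_width=19, slack=0)

Answer: |rock  how black bus|
|leaf bright chapter|
|do voice system sun|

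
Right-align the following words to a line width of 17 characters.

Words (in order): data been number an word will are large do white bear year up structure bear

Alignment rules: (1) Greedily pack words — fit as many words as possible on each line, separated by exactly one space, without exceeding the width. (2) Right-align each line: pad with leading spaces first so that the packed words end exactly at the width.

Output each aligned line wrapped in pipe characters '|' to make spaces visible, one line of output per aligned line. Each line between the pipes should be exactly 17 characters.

Line 1: ['data', 'been', 'number'] (min_width=16, slack=1)
Line 2: ['an', 'word', 'will', 'are'] (min_width=16, slack=1)
Line 3: ['large', 'do', 'white'] (min_width=14, slack=3)
Line 4: ['bear', 'year', 'up'] (min_width=12, slack=5)
Line 5: ['structure', 'bear'] (min_width=14, slack=3)

Answer: | data been number|
| an word will are|
|   large do white|
|     bear year up|
|   structure bear|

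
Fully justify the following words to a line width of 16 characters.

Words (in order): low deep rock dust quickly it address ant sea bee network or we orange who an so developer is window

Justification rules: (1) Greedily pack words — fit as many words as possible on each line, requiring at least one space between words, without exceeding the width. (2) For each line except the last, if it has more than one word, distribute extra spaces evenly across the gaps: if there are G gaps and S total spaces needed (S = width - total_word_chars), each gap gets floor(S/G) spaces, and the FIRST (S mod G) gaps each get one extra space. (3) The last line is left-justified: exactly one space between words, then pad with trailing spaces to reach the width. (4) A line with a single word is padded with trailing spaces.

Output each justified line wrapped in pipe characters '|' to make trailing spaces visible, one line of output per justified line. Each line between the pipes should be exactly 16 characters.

Answer: |low   deep  rock|
|dust  quickly it|
|address  ant sea|
|bee  network  or|
|we orange who an|
|so  developer is|
|window          |

Derivation:
Line 1: ['low', 'deep', 'rock'] (min_width=13, slack=3)
Line 2: ['dust', 'quickly', 'it'] (min_width=15, slack=1)
Line 3: ['address', 'ant', 'sea'] (min_width=15, slack=1)
Line 4: ['bee', 'network', 'or'] (min_width=14, slack=2)
Line 5: ['we', 'orange', 'who', 'an'] (min_width=16, slack=0)
Line 6: ['so', 'developer', 'is'] (min_width=15, slack=1)
Line 7: ['window'] (min_width=6, slack=10)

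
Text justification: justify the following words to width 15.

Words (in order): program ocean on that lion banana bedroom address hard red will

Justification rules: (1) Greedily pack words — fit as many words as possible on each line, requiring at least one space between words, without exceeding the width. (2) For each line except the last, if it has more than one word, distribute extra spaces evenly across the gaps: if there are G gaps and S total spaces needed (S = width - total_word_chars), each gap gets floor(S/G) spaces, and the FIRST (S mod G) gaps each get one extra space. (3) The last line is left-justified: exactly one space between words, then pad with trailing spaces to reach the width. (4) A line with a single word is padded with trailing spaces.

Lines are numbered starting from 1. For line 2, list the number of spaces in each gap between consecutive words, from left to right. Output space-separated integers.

Answer: 3 2

Derivation:
Line 1: ['program', 'ocean'] (min_width=13, slack=2)
Line 2: ['on', 'that', 'lion'] (min_width=12, slack=3)
Line 3: ['banana', 'bedroom'] (min_width=14, slack=1)
Line 4: ['address', 'hard'] (min_width=12, slack=3)
Line 5: ['red', 'will'] (min_width=8, slack=7)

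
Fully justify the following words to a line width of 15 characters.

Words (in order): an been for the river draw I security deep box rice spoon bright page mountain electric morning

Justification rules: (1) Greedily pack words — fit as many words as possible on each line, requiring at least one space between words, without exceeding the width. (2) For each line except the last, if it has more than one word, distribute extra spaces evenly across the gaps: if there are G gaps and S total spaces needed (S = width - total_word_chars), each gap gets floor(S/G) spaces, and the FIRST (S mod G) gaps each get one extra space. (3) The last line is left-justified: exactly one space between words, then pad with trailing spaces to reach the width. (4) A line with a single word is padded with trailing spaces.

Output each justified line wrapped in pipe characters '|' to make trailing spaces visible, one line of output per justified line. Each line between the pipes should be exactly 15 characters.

Line 1: ['an', 'been', 'for', 'the'] (min_width=15, slack=0)
Line 2: ['river', 'draw', 'I'] (min_width=12, slack=3)
Line 3: ['security', 'deep'] (min_width=13, slack=2)
Line 4: ['box', 'rice', 'spoon'] (min_width=14, slack=1)
Line 5: ['bright', 'page'] (min_width=11, slack=4)
Line 6: ['mountain'] (min_width=8, slack=7)
Line 7: ['electric'] (min_width=8, slack=7)
Line 8: ['morning'] (min_width=7, slack=8)

Answer: |an been for the|
|river   draw  I|
|security   deep|
|box  rice spoon|
|bright     page|
|mountain       |
|electric       |
|morning        |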